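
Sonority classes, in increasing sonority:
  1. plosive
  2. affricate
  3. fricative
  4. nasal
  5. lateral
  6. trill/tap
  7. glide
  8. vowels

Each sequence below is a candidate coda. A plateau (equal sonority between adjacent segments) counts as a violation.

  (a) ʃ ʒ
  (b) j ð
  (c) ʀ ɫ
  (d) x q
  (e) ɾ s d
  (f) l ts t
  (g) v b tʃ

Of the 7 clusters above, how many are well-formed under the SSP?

5

(a) 3-3 → violates
(b) 7-3 → obeys
(c) 6-5 → obeys
(d) 3-1 → obeys
(e) 6-3-1 → obeys
(f) 5-2-1 → obeys
(g) 3-1-2 → violates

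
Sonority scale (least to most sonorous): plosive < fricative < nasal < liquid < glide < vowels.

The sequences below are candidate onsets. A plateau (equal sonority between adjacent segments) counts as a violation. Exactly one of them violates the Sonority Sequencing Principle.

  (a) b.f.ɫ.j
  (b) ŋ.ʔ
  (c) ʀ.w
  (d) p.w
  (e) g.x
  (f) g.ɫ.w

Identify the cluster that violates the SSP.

(a) 1-2-4-5 → obeys
(b) 3-1 → violates
(c) 4-5 → obeys
(d) 1-5 → obeys
(e) 1-2 → obeys
(f) 1-4-5 → obeys

b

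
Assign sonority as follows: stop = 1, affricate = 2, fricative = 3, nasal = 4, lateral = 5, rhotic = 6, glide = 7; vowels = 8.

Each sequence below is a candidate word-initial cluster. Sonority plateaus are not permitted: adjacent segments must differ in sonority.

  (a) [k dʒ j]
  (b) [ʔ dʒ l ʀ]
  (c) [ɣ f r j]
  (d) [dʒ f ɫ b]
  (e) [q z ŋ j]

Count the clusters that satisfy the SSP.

(a) [k dʒ j]: profile 1-2-7 — obeys.
(b) [ʔ dʒ l ʀ]: profile 1-2-5-6 — obeys.
(c) [ɣ f r j]: profile 3-3-6-7 — violates.
(d) [dʒ f ɫ b]: profile 2-3-5-1 — violates.
(e) [q z ŋ j]: profile 1-3-4-7 — obeys.

3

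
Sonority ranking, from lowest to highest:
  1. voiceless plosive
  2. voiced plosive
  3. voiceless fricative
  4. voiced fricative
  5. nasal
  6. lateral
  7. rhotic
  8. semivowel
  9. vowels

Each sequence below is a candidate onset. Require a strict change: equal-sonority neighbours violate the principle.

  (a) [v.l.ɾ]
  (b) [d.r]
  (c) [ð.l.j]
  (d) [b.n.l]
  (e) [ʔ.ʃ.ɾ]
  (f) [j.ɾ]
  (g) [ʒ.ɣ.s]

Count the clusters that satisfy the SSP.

(a) 4-6-7 → obeys
(b) 2-7 → obeys
(c) 4-6-8 → obeys
(d) 2-5-6 → obeys
(e) 1-3-7 → obeys
(f) 8-7 → violates
(g) 4-4-3 → violates

5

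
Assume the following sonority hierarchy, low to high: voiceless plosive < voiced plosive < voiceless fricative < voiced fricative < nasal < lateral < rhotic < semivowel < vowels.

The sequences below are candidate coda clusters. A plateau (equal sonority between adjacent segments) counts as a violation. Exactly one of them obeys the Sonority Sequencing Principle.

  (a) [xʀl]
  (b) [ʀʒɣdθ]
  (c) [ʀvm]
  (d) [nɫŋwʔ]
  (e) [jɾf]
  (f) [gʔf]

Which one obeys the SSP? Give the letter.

(a) [xʀl]: profile 3-7-6 — violates.
(b) [ʀʒɣdθ]: profile 7-4-4-2-3 — violates.
(c) [ʀvm]: profile 7-4-5 — violates.
(d) [nɫŋwʔ]: profile 5-6-5-8-1 — violates.
(e) [jɾf]: profile 8-7-3 — obeys.
(f) [gʔf]: profile 2-1-3 — violates.

e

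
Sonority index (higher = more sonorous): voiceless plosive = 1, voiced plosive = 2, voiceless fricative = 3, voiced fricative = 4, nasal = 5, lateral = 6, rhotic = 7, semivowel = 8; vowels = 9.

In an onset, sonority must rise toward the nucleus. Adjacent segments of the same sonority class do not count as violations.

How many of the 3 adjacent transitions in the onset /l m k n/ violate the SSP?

/l/: lateral = 6.
/m/: nasal = 5.
/k/: voiceless plosive = 1.
/n/: nasal = 5.
/l/→/m/: 6→5 (does not rise) — violation.
/m/→/k/: 5→1 (does not rise) — violation.
/k/→/n/: 1→5 (rises) — ok.

2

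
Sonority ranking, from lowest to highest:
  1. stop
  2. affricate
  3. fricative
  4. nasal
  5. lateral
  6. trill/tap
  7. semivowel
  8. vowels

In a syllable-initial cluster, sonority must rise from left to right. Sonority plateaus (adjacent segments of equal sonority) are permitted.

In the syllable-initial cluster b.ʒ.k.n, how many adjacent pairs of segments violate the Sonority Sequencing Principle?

1

/b/ is a stop (sonority 1).
/ʒ/ is a fricative (sonority 3).
/k/ is a stop (sonority 1).
/n/ is a nasal (sonority 4).
/b/→/ʒ/: 1→3 (rises) — ok.
/ʒ/→/k/: 3→1 (does not rise) — violation.
/k/→/n/: 1→4 (rises) — ok.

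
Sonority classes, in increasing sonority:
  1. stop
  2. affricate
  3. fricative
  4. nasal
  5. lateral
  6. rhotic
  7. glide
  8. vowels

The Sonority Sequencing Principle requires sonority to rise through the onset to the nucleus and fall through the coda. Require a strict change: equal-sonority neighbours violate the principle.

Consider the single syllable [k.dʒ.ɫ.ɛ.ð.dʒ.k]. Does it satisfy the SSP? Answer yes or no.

yes

Onset: /k/ is a stop (sonority 1), /dʒ/ is an affricate (sonority 2), /ɫ/ is a lateral (sonority 5); then the nucleus /ɛ/ (sonority 8).
Onset profile 1-2-5-8 — rises to the nucleus.
Coda: /ð/ is a fricative (sonority 3), /dʒ/ is an affricate (sonority 2), /k/ is a stop (sonority 1).
Coda profile 8-3-2-1 — falls from the nucleus.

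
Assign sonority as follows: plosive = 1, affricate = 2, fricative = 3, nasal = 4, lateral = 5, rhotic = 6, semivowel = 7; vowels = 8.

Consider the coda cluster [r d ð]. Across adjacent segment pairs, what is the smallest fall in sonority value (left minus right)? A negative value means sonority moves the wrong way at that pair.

-2

/r/ — rhotic, sonority 6.
/d/ — plosive, sonority 1.
/ð/ — fricative, sonority 3.
/r/→/d/: change +5.
/d/→/ð/: change -2.
Minimum = -2.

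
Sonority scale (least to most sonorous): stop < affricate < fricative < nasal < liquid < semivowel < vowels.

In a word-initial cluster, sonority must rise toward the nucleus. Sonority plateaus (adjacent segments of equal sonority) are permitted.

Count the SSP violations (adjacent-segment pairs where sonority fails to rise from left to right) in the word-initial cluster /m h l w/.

/m/: nasal = 4.
/h/: fricative = 3.
/l/: liquid = 5.
/w/: semivowel = 6.
/m/→/h/: 4→3 (does not rise) — violation.
/h/→/l/: 3→5 (rises) — ok.
/l/→/w/: 5→6 (rises) — ok.

1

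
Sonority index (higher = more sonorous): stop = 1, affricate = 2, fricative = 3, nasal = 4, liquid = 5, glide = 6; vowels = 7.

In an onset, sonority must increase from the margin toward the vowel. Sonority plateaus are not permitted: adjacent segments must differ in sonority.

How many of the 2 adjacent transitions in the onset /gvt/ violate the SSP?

1

/g/: stop = 1.
/v/: fricative = 3.
/t/: stop = 1.
/g/→/v/: 1→3 (rises) — ok.
/v/→/t/: 3→1 (does not rise) — violation.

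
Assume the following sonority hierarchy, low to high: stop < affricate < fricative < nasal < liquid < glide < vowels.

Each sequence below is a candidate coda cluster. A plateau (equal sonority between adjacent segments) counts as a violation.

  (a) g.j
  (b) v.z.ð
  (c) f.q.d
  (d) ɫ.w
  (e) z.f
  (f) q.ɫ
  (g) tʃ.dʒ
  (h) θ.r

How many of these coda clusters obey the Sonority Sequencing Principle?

(a) 1-6 → violates
(b) 3-3-3 → violates
(c) 3-1-1 → violates
(d) 5-6 → violates
(e) 3-3 → violates
(f) 1-5 → violates
(g) 2-2 → violates
(h) 3-5 → violates

0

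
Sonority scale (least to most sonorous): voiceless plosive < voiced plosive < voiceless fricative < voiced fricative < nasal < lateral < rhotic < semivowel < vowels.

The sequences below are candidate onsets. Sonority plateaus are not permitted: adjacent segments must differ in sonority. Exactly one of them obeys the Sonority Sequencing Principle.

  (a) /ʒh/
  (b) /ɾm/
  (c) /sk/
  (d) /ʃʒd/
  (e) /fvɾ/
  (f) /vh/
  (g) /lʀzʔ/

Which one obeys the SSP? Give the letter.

e

(a) 4-3 → violates
(b) 7-5 → violates
(c) 3-1 → violates
(d) 3-4-2 → violates
(e) 3-4-7 → obeys
(f) 4-3 → violates
(g) 6-7-4-1 → violates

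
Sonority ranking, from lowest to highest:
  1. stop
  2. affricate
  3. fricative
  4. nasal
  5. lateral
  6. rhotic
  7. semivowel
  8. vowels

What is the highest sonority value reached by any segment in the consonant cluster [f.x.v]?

3

/f/: fricative = 3.
/x/: fricative = 3.
/v/: fricative = 3.
The maximum is 3.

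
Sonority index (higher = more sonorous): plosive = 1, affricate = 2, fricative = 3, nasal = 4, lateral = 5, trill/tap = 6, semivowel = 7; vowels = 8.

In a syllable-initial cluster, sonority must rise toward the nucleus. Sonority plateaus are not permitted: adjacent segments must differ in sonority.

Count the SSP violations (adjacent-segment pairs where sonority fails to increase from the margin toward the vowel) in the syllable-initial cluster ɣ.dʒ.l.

1

/ɣ/: fricative = 3.
/dʒ/: affricate = 2.
/l/: lateral = 5.
/ɣ/→/dʒ/: 3→2 (does not rise) — violation.
/dʒ/→/l/: 2→5 (rises) — ok.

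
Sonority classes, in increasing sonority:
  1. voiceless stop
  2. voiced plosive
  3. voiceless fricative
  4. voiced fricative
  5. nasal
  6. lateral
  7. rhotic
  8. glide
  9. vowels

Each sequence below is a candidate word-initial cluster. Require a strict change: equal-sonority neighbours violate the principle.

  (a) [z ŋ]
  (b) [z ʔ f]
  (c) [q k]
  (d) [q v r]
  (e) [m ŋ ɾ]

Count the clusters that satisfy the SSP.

2

(a) sonority 4-5: well-formed.
(b) sonority 4-1-3: ill-formed.
(c) sonority 1-1: ill-formed.
(d) sonority 1-4-7: well-formed.
(e) sonority 5-5-7: ill-formed.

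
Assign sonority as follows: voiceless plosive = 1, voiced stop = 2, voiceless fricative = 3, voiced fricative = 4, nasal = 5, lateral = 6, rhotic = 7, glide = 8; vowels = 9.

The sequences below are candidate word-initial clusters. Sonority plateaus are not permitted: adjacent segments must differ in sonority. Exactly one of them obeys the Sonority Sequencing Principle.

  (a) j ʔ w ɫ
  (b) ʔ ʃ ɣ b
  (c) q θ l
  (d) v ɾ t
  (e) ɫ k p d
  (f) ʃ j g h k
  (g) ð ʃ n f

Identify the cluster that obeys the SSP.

c

(a) sonority 8-1-8-6: ill-formed.
(b) sonority 1-3-4-2: ill-formed.
(c) sonority 1-3-6: well-formed.
(d) sonority 4-7-1: ill-formed.
(e) sonority 6-1-1-2: ill-formed.
(f) sonority 3-8-2-3-1: ill-formed.
(g) sonority 4-3-5-3: ill-formed.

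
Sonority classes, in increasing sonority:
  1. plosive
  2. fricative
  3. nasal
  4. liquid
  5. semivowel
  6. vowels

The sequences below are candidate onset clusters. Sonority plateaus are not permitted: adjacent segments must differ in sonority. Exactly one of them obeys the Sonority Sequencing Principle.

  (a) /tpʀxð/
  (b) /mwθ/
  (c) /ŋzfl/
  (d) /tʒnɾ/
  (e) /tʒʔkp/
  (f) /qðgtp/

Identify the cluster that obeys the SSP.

(a) 1-1-4-2-2 → violates
(b) 3-5-2 → violates
(c) 3-2-2-4 → violates
(d) 1-2-3-4 → obeys
(e) 1-2-1-1-1 → violates
(f) 1-2-1-1-1 → violates

d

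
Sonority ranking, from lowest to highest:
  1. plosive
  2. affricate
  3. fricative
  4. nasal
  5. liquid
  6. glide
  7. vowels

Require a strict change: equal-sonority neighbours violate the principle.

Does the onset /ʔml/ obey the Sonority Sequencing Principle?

yes

/ʔ/ — plosive, sonority 1.
/m/ — nasal, sonority 4.
/l/ — liquid, sonority 5.
The profile 1-4-5 strictly rises, so the onset satisfies the SSP.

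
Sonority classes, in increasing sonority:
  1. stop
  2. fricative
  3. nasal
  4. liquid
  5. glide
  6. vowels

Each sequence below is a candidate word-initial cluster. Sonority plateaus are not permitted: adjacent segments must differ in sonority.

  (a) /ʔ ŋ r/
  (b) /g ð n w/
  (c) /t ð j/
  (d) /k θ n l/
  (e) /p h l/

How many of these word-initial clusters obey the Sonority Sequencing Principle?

5

(a) 1-3-4 → obeys
(b) 1-2-3-5 → obeys
(c) 1-2-5 → obeys
(d) 1-2-3-4 → obeys
(e) 1-2-4 → obeys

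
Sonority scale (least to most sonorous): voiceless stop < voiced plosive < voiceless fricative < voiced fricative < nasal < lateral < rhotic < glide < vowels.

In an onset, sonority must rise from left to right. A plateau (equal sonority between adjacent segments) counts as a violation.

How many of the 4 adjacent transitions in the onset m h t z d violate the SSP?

/m/ is a nasal (sonority 5).
/h/ is a voiceless fricative (sonority 3).
/t/ is a voiceless stop (sonority 1).
/z/ is a voiced fricative (sonority 4).
/d/ is a voiced plosive (sonority 2).
/m/→/h/: 5→3 (does not rise) — violation.
/h/→/t/: 3→1 (does not rise) — violation.
/t/→/z/: 1→4 (rises) — ok.
/z/→/d/: 4→2 (does not rise) — violation.

3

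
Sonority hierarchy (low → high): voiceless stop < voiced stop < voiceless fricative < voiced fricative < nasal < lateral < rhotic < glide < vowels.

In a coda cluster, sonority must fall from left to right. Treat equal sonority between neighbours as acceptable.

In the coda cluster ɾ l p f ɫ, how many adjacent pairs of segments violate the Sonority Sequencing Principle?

/ɾ/: rhotic = 7.
/l/: lateral = 6.
/p/: voiceless stop = 1.
/f/: voiceless fricative = 3.
/ɫ/: lateral = 6.
/ɾ/→/l/: 7→6 (falls) — ok.
/l/→/p/: 6→1 (falls) — ok.
/p/→/f/: 1→3 (does not fall) — violation.
/f/→/ɫ/: 3→6 (does not fall) — violation.

2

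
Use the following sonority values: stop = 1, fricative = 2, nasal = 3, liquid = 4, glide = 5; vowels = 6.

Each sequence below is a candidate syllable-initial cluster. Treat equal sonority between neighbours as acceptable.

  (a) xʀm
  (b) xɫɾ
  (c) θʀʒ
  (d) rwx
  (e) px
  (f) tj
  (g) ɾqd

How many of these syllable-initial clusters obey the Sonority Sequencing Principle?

(a) sonority 2-4-3: ill-formed.
(b) sonority 2-4-4: well-formed.
(c) sonority 2-4-2: ill-formed.
(d) sonority 4-5-2: ill-formed.
(e) sonority 1-2: well-formed.
(f) sonority 1-5: well-formed.
(g) sonority 4-1-1: ill-formed.

3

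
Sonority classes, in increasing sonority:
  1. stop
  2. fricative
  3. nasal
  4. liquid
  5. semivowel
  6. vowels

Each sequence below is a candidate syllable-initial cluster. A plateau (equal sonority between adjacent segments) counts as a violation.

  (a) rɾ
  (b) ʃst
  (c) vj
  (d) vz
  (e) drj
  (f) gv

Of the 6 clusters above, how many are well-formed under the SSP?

(a) 4-4 → violates
(b) 2-2-1 → violates
(c) 2-5 → obeys
(d) 2-2 → violates
(e) 1-4-5 → obeys
(f) 1-2 → obeys

3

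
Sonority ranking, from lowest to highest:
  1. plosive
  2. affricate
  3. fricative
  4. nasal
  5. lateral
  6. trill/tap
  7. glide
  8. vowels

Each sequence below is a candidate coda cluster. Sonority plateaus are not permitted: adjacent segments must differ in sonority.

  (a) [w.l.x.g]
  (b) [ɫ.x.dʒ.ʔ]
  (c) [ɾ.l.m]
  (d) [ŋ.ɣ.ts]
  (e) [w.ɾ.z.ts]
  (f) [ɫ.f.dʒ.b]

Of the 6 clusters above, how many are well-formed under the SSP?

(a) sonority 7-5-3-1: well-formed.
(b) sonority 5-3-2-1: well-formed.
(c) sonority 6-5-4: well-formed.
(d) sonority 4-3-2: well-formed.
(e) sonority 7-6-3-2: well-formed.
(f) sonority 5-3-2-1: well-formed.

6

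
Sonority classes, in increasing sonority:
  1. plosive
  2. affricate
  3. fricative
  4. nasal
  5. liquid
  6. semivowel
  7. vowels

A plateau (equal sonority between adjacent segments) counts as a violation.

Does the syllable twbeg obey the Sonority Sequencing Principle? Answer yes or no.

no

Onset: /t/ is a plosive (sonority 1), /w/ is a semivowel (sonority 6), /b/ is a plosive (sonority 1); then the nucleus /e/ (sonority 7).
Onset profile 1-6-1-7 — does not strictly rise throughout.
Coda: /g/ is a plosive (sonority 1).
Coda profile 7-1 — falls from the nucleus.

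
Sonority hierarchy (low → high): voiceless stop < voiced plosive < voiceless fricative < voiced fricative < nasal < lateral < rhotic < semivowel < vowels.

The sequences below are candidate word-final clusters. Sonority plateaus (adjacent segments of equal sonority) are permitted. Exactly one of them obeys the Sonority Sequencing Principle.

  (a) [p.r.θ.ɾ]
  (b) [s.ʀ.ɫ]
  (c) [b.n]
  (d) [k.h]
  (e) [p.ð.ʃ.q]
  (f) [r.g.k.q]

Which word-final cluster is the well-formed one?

(a) 1-7-3-7 → violates
(b) 3-7-6 → violates
(c) 2-5 → violates
(d) 1-3 → violates
(e) 1-4-3-1 → violates
(f) 7-2-1-1 → obeys

f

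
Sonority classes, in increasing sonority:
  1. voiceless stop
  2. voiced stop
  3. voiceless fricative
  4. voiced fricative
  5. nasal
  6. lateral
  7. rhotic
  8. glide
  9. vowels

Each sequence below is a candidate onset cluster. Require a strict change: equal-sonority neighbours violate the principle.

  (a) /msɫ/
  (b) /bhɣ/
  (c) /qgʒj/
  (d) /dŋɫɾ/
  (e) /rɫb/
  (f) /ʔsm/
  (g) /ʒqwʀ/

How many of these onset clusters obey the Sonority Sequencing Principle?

4

(a) sonority 5-3-6: ill-formed.
(b) sonority 2-3-4: well-formed.
(c) sonority 1-2-4-8: well-formed.
(d) sonority 2-5-6-7: well-formed.
(e) sonority 7-6-2: ill-formed.
(f) sonority 1-3-5: well-formed.
(g) sonority 4-1-8-7: ill-formed.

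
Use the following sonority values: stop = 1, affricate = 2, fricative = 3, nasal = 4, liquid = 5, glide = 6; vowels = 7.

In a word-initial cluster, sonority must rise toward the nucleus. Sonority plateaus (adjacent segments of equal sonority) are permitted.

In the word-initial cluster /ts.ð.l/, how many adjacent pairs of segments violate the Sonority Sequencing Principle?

0

/ts/: affricate = 2.
/ð/: fricative = 3.
/l/: liquid = 5.
/ts/→/ð/: 2→3 (rises) — ok.
/ð/→/l/: 3→5 (rises) — ok.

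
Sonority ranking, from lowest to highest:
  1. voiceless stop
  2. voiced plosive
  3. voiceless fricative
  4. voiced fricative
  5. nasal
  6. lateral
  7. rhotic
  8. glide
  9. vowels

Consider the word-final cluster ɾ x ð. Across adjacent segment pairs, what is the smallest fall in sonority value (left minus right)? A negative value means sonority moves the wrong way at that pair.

/ɾ/: rhotic = 7.
/x/: voiceless fricative = 3.
/ð/: voiced fricative = 4.
/ɾ/→/x/: change +4.
/x/→/ð/: change -1.
Minimum = -1.

-1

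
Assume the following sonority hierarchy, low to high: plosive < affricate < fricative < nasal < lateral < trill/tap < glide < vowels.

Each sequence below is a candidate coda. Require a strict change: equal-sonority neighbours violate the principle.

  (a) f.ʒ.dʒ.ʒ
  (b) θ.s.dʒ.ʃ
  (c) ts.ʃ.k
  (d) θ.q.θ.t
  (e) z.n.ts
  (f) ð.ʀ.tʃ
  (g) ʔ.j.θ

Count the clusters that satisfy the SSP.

0

(a) 3-3-2-3 → violates
(b) 3-3-2-3 → violates
(c) 2-3-1 → violates
(d) 3-1-3-1 → violates
(e) 3-4-2 → violates
(f) 3-6-2 → violates
(g) 1-7-3 → violates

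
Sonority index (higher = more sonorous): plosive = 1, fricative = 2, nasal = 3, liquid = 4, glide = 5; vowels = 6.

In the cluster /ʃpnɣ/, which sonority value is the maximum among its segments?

/ʃ/: fricative = 2.
/p/: plosive = 1.
/n/: nasal = 3.
/ɣ/: fricative = 2.
The maximum is 3.

3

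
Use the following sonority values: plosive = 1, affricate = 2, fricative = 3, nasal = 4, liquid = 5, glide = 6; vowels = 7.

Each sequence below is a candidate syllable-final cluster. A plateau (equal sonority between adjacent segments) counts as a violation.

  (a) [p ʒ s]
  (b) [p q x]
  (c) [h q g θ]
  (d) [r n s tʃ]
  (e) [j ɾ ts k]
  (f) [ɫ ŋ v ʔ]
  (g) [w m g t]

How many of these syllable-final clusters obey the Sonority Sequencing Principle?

(a) 1-3-3 → violates
(b) 1-1-3 → violates
(c) 3-1-1-3 → violates
(d) 5-4-3-2 → obeys
(e) 6-5-2-1 → obeys
(f) 5-4-3-1 → obeys
(g) 6-4-1-1 → violates

3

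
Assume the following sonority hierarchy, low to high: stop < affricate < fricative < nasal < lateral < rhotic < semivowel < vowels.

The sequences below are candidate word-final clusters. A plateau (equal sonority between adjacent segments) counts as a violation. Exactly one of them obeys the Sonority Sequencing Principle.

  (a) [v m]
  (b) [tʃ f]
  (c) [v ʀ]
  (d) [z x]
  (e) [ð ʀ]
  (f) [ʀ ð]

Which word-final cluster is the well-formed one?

(a) 3-4 → violates
(b) 2-3 → violates
(c) 3-6 → violates
(d) 3-3 → violates
(e) 3-6 → violates
(f) 6-3 → obeys

f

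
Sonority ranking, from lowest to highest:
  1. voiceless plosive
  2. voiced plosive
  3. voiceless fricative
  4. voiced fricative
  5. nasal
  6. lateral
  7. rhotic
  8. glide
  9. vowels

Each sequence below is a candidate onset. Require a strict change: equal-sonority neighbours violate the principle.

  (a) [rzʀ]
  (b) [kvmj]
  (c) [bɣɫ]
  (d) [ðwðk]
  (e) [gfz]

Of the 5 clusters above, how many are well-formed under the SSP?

3

(a) 7-4-7 → violates
(b) 1-4-5-8 → obeys
(c) 2-4-6 → obeys
(d) 4-8-4-1 → violates
(e) 2-3-4 → obeys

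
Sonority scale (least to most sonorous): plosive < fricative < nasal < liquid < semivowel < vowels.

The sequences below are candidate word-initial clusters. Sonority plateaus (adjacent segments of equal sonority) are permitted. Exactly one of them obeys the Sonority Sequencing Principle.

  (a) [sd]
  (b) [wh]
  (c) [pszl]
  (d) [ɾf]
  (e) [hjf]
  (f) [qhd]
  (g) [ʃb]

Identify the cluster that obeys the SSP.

(a) 2-1 → violates
(b) 5-2 → violates
(c) 1-2-2-4 → obeys
(d) 4-2 → violates
(e) 2-5-2 → violates
(f) 1-2-1 → violates
(g) 2-1 → violates

c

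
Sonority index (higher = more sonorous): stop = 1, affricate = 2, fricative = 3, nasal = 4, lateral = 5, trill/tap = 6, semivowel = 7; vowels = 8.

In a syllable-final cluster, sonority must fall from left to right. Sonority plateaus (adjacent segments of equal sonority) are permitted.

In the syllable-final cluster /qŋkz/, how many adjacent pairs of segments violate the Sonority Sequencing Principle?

/q/ — stop, sonority 1.
/ŋ/ — nasal, sonority 4.
/k/ — stop, sonority 1.
/z/ — fricative, sonority 3.
/q/→/ŋ/: 1→4 (does not fall) — violation.
/ŋ/→/k/: 4→1 (falls) — ok.
/k/→/z/: 1→3 (does not fall) — violation.

2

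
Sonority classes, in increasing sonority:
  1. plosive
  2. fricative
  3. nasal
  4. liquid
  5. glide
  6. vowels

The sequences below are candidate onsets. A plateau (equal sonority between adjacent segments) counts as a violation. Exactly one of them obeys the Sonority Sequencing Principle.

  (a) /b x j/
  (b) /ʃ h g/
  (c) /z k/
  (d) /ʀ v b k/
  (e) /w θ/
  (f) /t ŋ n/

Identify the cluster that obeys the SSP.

a

(a) /b x j/: profile 1-2-5 — obeys.
(b) /ʃ h g/: profile 2-2-1 — violates.
(c) /z k/: profile 2-1 — violates.
(d) /ʀ v b k/: profile 4-2-1-1 — violates.
(e) /w θ/: profile 5-2 — violates.
(f) /t ŋ n/: profile 1-3-3 — violates.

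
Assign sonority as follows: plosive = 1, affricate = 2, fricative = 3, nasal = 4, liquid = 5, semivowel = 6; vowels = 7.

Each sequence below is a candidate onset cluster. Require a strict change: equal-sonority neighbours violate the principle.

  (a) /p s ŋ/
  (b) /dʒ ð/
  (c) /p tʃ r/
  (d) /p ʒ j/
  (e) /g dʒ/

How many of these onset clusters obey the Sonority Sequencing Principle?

(a) /p s ŋ/: profile 1-3-4 — obeys.
(b) /dʒ ð/: profile 2-3 — obeys.
(c) /p tʃ r/: profile 1-2-5 — obeys.
(d) /p ʒ j/: profile 1-3-6 — obeys.
(e) /g dʒ/: profile 1-2 — obeys.

5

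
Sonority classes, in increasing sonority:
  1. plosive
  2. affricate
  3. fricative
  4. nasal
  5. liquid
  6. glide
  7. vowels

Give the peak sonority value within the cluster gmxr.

5

/g/: plosive = 1.
/m/: nasal = 4.
/x/: fricative = 3.
/r/: liquid = 5.
The maximum is 5.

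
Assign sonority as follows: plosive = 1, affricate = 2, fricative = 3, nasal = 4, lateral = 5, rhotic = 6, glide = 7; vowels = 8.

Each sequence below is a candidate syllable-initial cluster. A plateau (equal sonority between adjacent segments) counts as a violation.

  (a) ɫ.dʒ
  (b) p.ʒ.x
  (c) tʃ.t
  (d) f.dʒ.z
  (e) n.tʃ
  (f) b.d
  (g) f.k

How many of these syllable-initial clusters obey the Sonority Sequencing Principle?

(a) 5-2 → violates
(b) 1-3-3 → violates
(c) 2-1 → violates
(d) 3-2-3 → violates
(e) 4-2 → violates
(f) 1-1 → violates
(g) 3-1 → violates

0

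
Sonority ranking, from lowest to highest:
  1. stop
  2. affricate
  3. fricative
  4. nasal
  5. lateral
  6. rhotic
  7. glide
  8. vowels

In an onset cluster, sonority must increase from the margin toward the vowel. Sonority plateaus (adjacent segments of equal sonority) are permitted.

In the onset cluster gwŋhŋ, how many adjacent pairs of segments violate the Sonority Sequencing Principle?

2

/g/ is a stop (sonority 1).
/w/ is a glide (sonority 7).
/ŋ/ is a nasal (sonority 4).
/h/ is a fricative (sonority 3).
/ŋ/ is a nasal (sonority 4).
/g/→/w/: 1→7 (rises) — ok.
/w/→/ŋ/: 7→4 (does not rise) — violation.
/ŋ/→/h/: 4→3 (does not rise) — violation.
/h/→/ŋ/: 3→4 (rises) — ok.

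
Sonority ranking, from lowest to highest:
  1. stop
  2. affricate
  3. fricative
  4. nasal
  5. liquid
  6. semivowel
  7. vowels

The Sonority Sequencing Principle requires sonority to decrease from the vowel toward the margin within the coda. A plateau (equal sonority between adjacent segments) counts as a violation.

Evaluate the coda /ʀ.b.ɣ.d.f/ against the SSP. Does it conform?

no

/ʀ/ is a liquid (sonority 5).
/b/ is a stop (sonority 1).
/ɣ/ is a fricative (sonority 3).
/d/ is a stop (sonority 1).
/f/ is a fricative (sonority 3).
The profile is 5-1-3-1-3. Between /b/ (1) and /ɣ/ (3) sonority does not fall, so the cluster violates the SSP.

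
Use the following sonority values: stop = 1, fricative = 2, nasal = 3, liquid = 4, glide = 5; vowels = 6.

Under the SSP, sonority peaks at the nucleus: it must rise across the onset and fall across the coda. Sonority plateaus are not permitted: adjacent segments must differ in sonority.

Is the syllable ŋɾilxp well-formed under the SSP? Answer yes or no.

yes

Onset: /ŋ/ is a nasal (sonority 3), /ɾ/ is a liquid (sonority 4); then the nucleus /i/ (sonority 6).
Onset profile 3-4-6 — rises to the nucleus.
Coda: /l/ is a liquid (sonority 4), /x/ is a fricative (sonority 2), /p/ is a stop (sonority 1).
Coda profile 6-4-2-1 — falls from the nucleus.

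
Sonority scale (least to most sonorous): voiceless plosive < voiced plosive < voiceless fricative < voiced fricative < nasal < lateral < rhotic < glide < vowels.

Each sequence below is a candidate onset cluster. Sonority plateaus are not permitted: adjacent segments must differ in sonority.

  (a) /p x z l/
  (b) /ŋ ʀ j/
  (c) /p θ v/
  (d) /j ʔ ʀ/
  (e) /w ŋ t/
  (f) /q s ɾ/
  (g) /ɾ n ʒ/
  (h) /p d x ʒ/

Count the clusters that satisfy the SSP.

5

(a) sonority 1-3-4-6: well-formed.
(b) sonority 5-7-8: well-formed.
(c) sonority 1-3-4: well-formed.
(d) sonority 8-1-7: ill-formed.
(e) sonority 8-5-1: ill-formed.
(f) sonority 1-3-7: well-formed.
(g) sonority 7-5-4: ill-formed.
(h) sonority 1-2-3-4: well-formed.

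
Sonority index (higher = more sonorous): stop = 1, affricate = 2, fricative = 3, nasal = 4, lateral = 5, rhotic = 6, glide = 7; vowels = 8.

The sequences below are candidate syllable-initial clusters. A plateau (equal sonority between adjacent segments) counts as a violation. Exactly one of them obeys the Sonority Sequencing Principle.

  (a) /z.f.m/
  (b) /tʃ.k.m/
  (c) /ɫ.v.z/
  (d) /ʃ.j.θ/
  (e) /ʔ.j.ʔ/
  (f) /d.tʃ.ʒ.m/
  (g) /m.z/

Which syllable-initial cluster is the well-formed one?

f

(a) 3-3-4 → violates
(b) 2-1-4 → violates
(c) 5-3-3 → violates
(d) 3-7-3 → violates
(e) 1-7-1 → violates
(f) 1-2-3-4 → obeys
(g) 4-3 → violates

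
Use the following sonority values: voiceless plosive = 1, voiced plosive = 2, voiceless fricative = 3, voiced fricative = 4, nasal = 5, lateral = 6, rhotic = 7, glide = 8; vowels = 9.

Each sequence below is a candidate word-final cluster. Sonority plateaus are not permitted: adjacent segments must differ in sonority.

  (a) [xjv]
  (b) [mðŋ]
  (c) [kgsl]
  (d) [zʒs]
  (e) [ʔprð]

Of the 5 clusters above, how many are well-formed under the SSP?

0

(a) sonority 3-8-4: ill-formed.
(b) sonority 5-4-5: ill-formed.
(c) sonority 1-2-3-6: ill-formed.
(d) sonority 4-4-3: ill-formed.
(e) sonority 1-1-7-4: ill-formed.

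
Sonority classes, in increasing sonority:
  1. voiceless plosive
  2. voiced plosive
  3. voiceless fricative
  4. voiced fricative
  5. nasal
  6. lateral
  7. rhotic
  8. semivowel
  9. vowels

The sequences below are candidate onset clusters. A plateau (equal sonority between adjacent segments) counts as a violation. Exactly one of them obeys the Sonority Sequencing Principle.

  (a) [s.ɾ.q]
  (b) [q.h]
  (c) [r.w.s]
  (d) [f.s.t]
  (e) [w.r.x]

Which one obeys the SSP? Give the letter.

(a) sonority 3-7-1: ill-formed.
(b) sonority 1-3: well-formed.
(c) sonority 7-8-3: ill-formed.
(d) sonority 3-3-1: ill-formed.
(e) sonority 8-7-3: ill-formed.

b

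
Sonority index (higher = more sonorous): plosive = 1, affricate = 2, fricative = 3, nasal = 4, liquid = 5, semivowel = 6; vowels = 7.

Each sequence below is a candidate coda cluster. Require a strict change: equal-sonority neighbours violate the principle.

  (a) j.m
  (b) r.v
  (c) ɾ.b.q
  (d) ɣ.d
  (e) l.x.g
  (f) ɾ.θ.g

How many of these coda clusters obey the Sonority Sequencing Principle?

(a) j.m: profile 6-4 — obeys.
(b) r.v: profile 5-3 — obeys.
(c) ɾ.b.q: profile 5-1-1 — violates.
(d) ɣ.d: profile 3-1 — obeys.
(e) l.x.g: profile 5-3-1 — obeys.
(f) ɾ.θ.g: profile 5-3-1 — obeys.

5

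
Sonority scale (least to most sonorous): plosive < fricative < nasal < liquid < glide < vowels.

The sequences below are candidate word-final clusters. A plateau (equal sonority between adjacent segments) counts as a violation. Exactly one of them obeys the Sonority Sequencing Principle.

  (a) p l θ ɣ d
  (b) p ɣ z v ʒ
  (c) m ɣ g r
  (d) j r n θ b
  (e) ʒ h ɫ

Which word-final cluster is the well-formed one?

d

(a) sonority 1-4-2-2-1: ill-formed.
(b) sonority 1-2-2-2-2: ill-formed.
(c) sonority 3-2-1-4: ill-formed.
(d) sonority 5-4-3-2-1: well-formed.
(e) sonority 2-2-4: ill-formed.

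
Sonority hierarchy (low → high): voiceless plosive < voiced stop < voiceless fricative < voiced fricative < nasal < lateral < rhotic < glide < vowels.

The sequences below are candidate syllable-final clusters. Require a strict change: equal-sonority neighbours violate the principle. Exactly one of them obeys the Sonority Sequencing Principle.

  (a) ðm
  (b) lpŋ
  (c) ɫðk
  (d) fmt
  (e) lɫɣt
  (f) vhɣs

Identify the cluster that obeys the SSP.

(a) 4-5 → violates
(b) 6-1-5 → violates
(c) 6-4-1 → obeys
(d) 3-5-1 → violates
(e) 6-6-4-1 → violates
(f) 4-3-4-3 → violates

c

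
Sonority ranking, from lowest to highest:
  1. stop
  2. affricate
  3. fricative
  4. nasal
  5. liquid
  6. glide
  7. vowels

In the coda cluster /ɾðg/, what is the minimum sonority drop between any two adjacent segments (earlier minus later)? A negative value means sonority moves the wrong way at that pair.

2

/ɾ/ is a liquid (sonority 5).
/ð/ is a fricative (sonority 3).
/g/ is a stop (sonority 1).
/ɾ/→/ð/: change +2.
/ð/→/g/: change +2.
Minimum = 2.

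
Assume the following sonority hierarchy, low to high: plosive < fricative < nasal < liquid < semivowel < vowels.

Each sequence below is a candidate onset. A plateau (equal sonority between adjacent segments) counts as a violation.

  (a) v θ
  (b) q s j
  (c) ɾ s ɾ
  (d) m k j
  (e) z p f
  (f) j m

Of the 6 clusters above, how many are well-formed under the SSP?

1

(a) 2-2 → violates
(b) 1-2-5 → obeys
(c) 4-2-4 → violates
(d) 3-1-5 → violates
(e) 2-1-2 → violates
(f) 5-3 → violates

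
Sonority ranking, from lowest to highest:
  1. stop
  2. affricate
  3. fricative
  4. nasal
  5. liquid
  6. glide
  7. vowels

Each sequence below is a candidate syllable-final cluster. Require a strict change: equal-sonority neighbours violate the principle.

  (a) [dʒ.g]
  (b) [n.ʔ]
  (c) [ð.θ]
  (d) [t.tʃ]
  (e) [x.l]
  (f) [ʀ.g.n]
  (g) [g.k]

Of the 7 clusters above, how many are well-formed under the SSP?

(a) [dʒ.g]: profile 2-1 — obeys.
(b) [n.ʔ]: profile 4-1 — obeys.
(c) [ð.θ]: profile 3-3 — violates.
(d) [t.tʃ]: profile 1-2 — violates.
(e) [x.l]: profile 3-5 — violates.
(f) [ʀ.g.n]: profile 5-1-4 — violates.
(g) [g.k]: profile 1-1 — violates.

2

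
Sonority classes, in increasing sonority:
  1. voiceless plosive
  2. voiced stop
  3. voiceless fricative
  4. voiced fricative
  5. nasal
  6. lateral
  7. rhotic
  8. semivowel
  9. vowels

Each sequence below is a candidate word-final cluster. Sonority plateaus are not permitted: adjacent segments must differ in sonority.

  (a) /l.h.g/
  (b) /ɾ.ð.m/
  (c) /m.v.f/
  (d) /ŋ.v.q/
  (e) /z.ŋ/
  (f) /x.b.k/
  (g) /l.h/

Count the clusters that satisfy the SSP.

5

(a) 6-3-2 → obeys
(b) 7-4-5 → violates
(c) 5-4-3 → obeys
(d) 5-4-1 → obeys
(e) 4-5 → violates
(f) 3-2-1 → obeys
(g) 6-3 → obeys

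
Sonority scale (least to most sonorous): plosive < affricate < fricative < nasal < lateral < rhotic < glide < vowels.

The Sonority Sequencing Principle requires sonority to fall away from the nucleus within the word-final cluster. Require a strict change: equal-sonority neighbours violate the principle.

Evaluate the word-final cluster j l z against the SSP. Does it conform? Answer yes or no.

/j/ is a glide (sonority 7).
/l/ is a lateral (sonority 5).
/z/ is a fricative (sonority 3).
The profile 7-5-3 strictly falls, so the word-final cluster satisfies the SSP.

yes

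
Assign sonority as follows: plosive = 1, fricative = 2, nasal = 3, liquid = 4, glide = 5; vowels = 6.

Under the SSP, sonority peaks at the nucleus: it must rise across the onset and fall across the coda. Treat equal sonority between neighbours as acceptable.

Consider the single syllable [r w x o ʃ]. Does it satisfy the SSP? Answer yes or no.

no

Onset: /r/ is a liquid (sonority 4), /w/ is a glide (sonority 5), /x/ is a fricative (sonority 2); then the nucleus /o/ (sonority 6).
Onset profile 4-5-2-6 — does not rise throughout.
Coda: /ʃ/ is a fricative (sonority 2).
Coda profile 6-2 — falls from the nucleus.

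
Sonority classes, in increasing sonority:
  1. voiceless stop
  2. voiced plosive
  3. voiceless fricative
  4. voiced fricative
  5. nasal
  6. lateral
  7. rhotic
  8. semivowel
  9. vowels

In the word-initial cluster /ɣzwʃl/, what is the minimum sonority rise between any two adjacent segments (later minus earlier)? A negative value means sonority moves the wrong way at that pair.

-5

/ɣ/ is a voiced fricative (sonority 4).
/z/ is a voiced fricative (sonority 4).
/w/ is a semivowel (sonority 8).
/ʃ/ is a voiceless fricative (sonority 3).
/l/ is a lateral (sonority 6).
/ɣ/→/z/: change +0.
/z/→/w/: change +4.
/w/→/ʃ/: change -5.
/ʃ/→/l/: change +3.
Minimum = -5.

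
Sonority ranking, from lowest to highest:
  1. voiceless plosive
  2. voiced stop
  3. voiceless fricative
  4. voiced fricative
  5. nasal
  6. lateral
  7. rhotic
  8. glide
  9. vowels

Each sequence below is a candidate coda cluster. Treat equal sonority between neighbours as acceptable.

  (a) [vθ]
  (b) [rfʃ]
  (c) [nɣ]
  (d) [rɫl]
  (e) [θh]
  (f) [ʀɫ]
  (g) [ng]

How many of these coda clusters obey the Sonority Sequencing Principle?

7

(a) 4-3 → obeys
(b) 7-3-3 → obeys
(c) 5-4 → obeys
(d) 7-6-6 → obeys
(e) 3-3 → obeys
(f) 7-6 → obeys
(g) 5-2 → obeys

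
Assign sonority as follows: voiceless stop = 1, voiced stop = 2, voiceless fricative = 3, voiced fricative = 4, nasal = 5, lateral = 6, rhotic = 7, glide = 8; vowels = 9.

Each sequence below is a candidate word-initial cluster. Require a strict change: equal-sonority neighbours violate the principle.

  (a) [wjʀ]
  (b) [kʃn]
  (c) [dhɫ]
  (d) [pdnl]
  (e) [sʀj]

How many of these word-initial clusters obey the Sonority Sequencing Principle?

(a) [wjʀ]: profile 8-8-7 — violates.
(b) [kʃn]: profile 1-3-5 — obeys.
(c) [dhɫ]: profile 2-3-6 — obeys.
(d) [pdnl]: profile 1-2-5-6 — obeys.
(e) [sʀj]: profile 3-7-8 — obeys.

4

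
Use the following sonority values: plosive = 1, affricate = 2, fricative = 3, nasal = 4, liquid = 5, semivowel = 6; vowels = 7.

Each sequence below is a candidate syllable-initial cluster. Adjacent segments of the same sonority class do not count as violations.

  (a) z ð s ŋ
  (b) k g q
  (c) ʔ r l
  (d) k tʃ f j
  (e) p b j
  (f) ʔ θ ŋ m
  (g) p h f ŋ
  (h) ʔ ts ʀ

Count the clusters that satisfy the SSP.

(a) 3-3-3-4 → obeys
(b) 1-1-1 → obeys
(c) 1-5-5 → obeys
(d) 1-2-3-6 → obeys
(e) 1-1-6 → obeys
(f) 1-3-4-4 → obeys
(g) 1-3-3-4 → obeys
(h) 1-2-5 → obeys

8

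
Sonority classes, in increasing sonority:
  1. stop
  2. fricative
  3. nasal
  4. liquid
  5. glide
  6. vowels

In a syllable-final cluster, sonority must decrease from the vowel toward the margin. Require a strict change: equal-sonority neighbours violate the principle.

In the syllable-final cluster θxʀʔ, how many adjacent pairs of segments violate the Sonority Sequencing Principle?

/θ/: fricative = 2.
/x/: fricative = 2.
/ʀ/: liquid = 4.
/ʔ/: stop = 1.
/θ/→/x/: 2→2 (plateau) — violation.
/x/→/ʀ/: 2→4 (does not fall) — violation.
/ʀ/→/ʔ/: 4→1 (falls) — ok.

2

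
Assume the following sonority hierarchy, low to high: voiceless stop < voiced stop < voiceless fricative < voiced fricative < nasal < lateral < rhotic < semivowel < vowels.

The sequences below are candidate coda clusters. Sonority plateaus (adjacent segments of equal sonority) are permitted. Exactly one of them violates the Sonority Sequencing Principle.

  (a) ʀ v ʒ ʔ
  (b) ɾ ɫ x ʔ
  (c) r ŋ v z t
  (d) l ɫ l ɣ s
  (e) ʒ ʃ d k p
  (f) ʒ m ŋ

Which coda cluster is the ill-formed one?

(a) 7-4-4-1 → obeys
(b) 7-6-3-1 → obeys
(c) 7-5-4-4-1 → obeys
(d) 6-6-6-4-3 → obeys
(e) 4-3-2-1-1 → obeys
(f) 4-5-5 → violates

f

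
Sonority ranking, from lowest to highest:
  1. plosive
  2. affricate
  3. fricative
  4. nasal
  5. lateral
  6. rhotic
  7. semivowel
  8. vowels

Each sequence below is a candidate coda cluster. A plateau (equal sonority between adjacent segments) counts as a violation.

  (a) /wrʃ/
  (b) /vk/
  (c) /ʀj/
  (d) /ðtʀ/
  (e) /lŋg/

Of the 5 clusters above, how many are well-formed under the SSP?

(a) sonority 7-6-3: well-formed.
(b) sonority 3-1: well-formed.
(c) sonority 6-7: ill-formed.
(d) sonority 3-1-6: ill-formed.
(e) sonority 5-4-1: well-formed.

3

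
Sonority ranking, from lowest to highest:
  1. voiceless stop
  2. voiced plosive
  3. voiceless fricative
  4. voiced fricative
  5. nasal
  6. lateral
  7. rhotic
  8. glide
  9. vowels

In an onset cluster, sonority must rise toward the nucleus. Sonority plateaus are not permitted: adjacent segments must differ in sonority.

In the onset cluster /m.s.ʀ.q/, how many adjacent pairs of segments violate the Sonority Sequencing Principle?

2

/m/ is a nasal (sonority 5).
/s/ is a voiceless fricative (sonority 3).
/ʀ/ is a rhotic (sonority 7).
/q/ is a voiceless stop (sonority 1).
/m/→/s/: 5→3 (does not rise) — violation.
/s/→/ʀ/: 3→7 (rises) — ok.
/ʀ/→/q/: 7→1 (does not rise) — violation.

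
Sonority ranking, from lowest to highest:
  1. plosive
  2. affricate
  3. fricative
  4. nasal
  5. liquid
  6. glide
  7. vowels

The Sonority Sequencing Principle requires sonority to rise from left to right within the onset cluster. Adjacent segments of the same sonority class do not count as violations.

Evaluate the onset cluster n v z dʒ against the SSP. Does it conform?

/n/ is a nasal (sonority 4).
/v/ is a fricative (sonority 3).
/z/ is a fricative (sonority 3).
/dʒ/ is an affricate (sonority 2).
The profile is 4-3-3-2. Between /n/ (4) and /v/ (3) sonority does not rise, so the cluster violates the SSP.

no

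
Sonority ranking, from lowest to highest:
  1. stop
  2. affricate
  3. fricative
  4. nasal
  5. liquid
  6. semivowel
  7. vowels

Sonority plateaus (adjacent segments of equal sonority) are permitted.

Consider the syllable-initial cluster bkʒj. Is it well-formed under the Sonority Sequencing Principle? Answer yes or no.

yes

/b/ — stop, sonority 1.
/k/ — stop, sonority 1.
/ʒ/ — fricative, sonority 3.
/j/ — semivowel, sonority 6.
The profile 1-1-3-6 is non-decreasing (plateaus allowed), so the syllable-initial cluster satisfies the SSP.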